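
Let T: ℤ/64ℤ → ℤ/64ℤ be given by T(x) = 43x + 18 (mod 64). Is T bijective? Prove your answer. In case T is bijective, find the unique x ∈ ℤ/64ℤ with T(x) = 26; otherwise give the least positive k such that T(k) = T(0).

24

If T(x_1) = T(x_2), then 43x_1 ≡ 43x_2 (mod 64). Because gcd(43, 64) = 1, we may cancel 43 to get x_1 ≡ x_2 (mod 64).
We now compute 43⁻¹ mod 64 explicitly. Euclid's algorithm: 64 = 1·43 + 21, 43 = 2·21 + 1; back-substituting gives 1 = 3·43 − 2·64, so 43⁻¹ ≡ 3 (mod 64).
For any y ∈ ℤ/64ℤ, x = 3(y − 18) mod 64 satisfies T(x) = 43·3(y − 18) + 18 ≡ y (since 43·3 ≡ 1 mod 64). So every y has a preimage.
Therefore T is bijective.
Since T is bijective, we find T⁻¹(26): we need 43x ≡ 26 − 18 ≡ 8 (mod 64). Using 43⁻¹ = 3: x ≡ 3·8 = 24, so x = 24.
Check: T(24) = 43·24 + 18 = 1050 = 16·64 + 26 ≡ 26 (mod 64).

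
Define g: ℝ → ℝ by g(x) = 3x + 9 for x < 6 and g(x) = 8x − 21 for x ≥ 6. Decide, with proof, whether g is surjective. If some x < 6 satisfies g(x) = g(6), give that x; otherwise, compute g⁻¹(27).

6

Both pieces are strictly increasing (slopes 3 and 8), so each is injective on its own interval.
The left piece maps (−∞, 6) onto (−∞, 27); the right piece maps [6, ∞) onto [27, ∞).
These images together cover ℝ, so g is surjective.
Because the two images are disjoint, no x < 6 has g(x) = g(6), so we compute g⁻¹(27): 27 lies in [27, ∞), so solve 8x − 21 = 27: x = (27 + 21)/8 = 6.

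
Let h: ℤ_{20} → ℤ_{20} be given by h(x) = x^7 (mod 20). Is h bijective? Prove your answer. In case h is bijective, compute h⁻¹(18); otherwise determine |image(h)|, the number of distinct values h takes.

15

h(0) = 0^7 = 0.
h(10): Repeated squaring mod 20: 10^1 ≡ 10, 10^2 ≡ 10² = 100 ≡ 0, 10^4 ≡ 0² = 0. Since 7 = 4 + 2 + 1, 10^7 ≡ 0·0·10: 0·0 = 0, then 0·10 = 0. So 10^7 ≡ 0 (mod 20).
So h(0) = h(10) = 0 while 0 ≠ 10, thus h is not injective, hence not bijective.
Since h is not bijective, we determine |image(h)|. Computing x^7 mod 20 for each x (by repeated squaring, reducing mod 20 at every step), the values h(0), h(1), …, h(19) are: 0, 1, 8, 7, 4, 5, 16, 3, 12, 9, 0, 11, 8, 17, 4, 15, 16, 13, 12, 19.
The distinct values are {0, 1, 3, 4, 5, 7, 8, 9, 11, 12, 13, 15, 16, 17, 19}; there are 15 of them.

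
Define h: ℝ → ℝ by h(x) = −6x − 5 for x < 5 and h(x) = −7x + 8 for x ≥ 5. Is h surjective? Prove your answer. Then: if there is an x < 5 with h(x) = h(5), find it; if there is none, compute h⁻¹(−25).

Both pieces are strictly decreasing (slopes −6 and −7), so each is injective on its own interval.
The left piece maps (−∞, 5) onto (−35, ∞); the right piece maps [5, ∞) onto (−∞, −27].
The union (−35, ∞) ∪ (−∞, −27] covers ℝ, so h is surjective.
For the follow-up: the images overlap, so an x < 5 with h(x) = h(5) exists. h(5) = −27; solving −6x − 5 = −27 for x < 5 gives x = (−27 + 5)/(−6) = 11/3.

11/3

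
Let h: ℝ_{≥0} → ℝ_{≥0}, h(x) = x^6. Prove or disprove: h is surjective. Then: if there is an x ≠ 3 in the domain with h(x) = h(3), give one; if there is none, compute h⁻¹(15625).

5

For any y ∈ ℝ_{≥0}, x = y^{1/6} ∈ ℝ_{≥0} gives h(x) = y, so h is surjective.
Since x ↦ x^6 is strictly increasing on ℝ_{≥0}, it is injective there, so no x ≠ 3 in the domain has h(x) = h(3). We therefore compute h⁻¹(15625) = 15625^{1/6} = 5 (indeed 5^6 = 15625).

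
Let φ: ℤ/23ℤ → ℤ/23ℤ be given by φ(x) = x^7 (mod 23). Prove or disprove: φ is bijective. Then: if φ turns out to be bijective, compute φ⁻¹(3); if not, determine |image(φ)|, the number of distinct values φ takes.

6

Since 23 is prime, the nonzero elements of ℤ/23ℤ form a cyclic group of order 22.
As gcd(7, 22) = 1, raising to the 7th power is a bijection on this group: if u^7 ≡ v^7 then (uv^{−1})^7 = 1, and the only element of order dividing gcd(7, 22) = 1 is 1, so u = v.
With φ(0) = 0 this makes φ injective on all of ℤ/23ℤ, hence bijective (finite equal-size domain and codomain). In particular φ is bijective.
Since φ is bijective, we find the preimage of 3. The inverse of x ↦ x^7 on (ℤ/23ℤ)^× is x ↦ x^19, because 7·19 = 133 = 6·22 + 1 ≡ 1 (mod 22) and x^{22} = 1 for x ≠ 0 (Fermat). So φ⁻¹(3) = 3^19 mod 23.
Repeated squaring mod 23: 3^1 ≡ 3, 3^2 ≡ 3² = 9, 3^4 ≡ 9² = 81 ≡ 12, 3^8 ≡ 12² = 144 ≡ 6, 3^16 ≡ 6² = 36 ≡ 13. Since 19 = 16 + 2 + 1, 3^19 ≡ 13·9·3: 13·9 = 117 ≡ 2, then 2·3 = 6. So 3^19 ≡ 6 (mod 23).
Hence φ⁻¹(3) = 6.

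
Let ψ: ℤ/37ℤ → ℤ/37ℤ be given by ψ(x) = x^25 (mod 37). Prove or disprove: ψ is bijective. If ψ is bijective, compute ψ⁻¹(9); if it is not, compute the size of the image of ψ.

12

Since 37 is prime, the nonzero elements of ℤ/37ℤ form a cyclic group of order 36.
As gcd(25, 36) = 1, raising to the 25th power is a bijection on this group: if x_1^25 ≡ x_2^25 then (x_1x_2^{−1})^25 = 1, and the only element of order dividing gcd(25, 36) = 1 is 1, so x_1 = x_2.
With ψ(0) = 0 this makes ψ injective on all of ℤ/37ℤ, hence bijective (finite equal-size domain and codomain). In particular ψ is bijective.
Since ψ is bijective, we find the preimage of 9. The inverse of x ↦ x^25 on (ℤ/37ℤ)^× is x ↦ x^13, because 25·13 = 325 = 9·36 + 1 ≡ 1 (mod 36) and x^{36} = 1 for x ≠ 0 (Fermat). So ψ⁻¹(9) = 9^13 mod 37.
Repeated squaring mod 37: 9^1 ≡ 9, 9^2 ≡ 9² = 81 ≡ 7, 9^4 ≡ 7² = 49 ≡ 12, 9^8 ≡ 12² = 144 ≡ 33. Since 13 = 8 + 4 + 1, 9^13 ≡ 33·12·9: 33·12 = 396 ≡ 26, then 26·9 = 234 ≡ 12. So 9^13 ≡ 12 (mod 37).
Hence ψ⁻¹(9) = 12.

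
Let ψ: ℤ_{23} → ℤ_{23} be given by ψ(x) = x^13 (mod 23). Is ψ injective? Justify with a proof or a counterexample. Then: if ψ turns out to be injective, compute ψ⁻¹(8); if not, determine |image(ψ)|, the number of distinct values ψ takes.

Since 23 is prime, the nonzero elements of ℤ_{23} form a cyclic group of order 22.
As gcd(13, 22) = 1, raising to the 13th power is a bijection on this group: if x_1^13 ≡ x_2^13 then (x_1x_2^{−1})^13 = 1, and the only element of order dividing gcd(13, 22) = 1 is 1, so x_1 = x_2.
With ψ(0) = 0 this makes ψ injective on all of ℤ_{23}, hence bijective (finite equal-size domain and codomain). In particular ψ is injective.
Since ψ is injective, we find the preimage of 8. The inverse of x ↦ x^13 on (ℤ_{23})^× is x ↦ x^17, because 13·17 = 221 = 10·22 + 1 ≡ 1 (mod 22) and x^{22} = 1 for x ≠ 0 (Fermat). So ψ⁻¹(8) = 8^17 mod 23.
Repeated squaring mod 23: 8^1 ≡ 8, 8^2 ≡ 8² = 64 ≡ 18, 8^4 ≡ 18² = 324 ≡ 2, 8^8 ≡ 2² = 4, 8^16 ≡ 4² = 16. Since 17 = 16 + 1, 8^17 ≡ 16·8: 16·8 = 128 ≡ 13. So 8^17 ≡ 13 (mod 23).
Hence ψ⁻¹(8) = 13.

13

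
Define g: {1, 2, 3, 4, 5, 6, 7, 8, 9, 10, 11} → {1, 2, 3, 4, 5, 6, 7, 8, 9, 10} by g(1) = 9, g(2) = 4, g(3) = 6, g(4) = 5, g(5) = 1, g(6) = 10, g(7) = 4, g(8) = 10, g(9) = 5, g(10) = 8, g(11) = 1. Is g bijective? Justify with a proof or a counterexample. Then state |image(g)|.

7

g(2) = 4 = g(7) with 2 ≠ 7, so g is not injective, hence not bijective.
The image of g is {1, 4, 5, 6, 8, 9, 10}, which has 7 elements.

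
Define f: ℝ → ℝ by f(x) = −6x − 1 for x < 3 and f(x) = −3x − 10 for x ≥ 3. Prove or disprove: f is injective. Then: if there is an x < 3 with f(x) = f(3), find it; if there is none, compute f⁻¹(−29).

Both pieces are strictly decreasing (slopes −6 and −3), so each is injective on its own interval.
The left piece maps (−∞, 3) onto (−19, ∞); the right piece maps [3, ∞) onto (−∞, −19].
These images are disjoint, so no value is attained by both pieces. So f is injective.
Because the two images are disjoint, no x < 3 has f(x) = f(3), so we compute f⁻¹(−29): −29 lies in (−∞, −19], so solve −3x − 10 = −29: x = (−29 + 10)/(−3) = 19/3.

19/3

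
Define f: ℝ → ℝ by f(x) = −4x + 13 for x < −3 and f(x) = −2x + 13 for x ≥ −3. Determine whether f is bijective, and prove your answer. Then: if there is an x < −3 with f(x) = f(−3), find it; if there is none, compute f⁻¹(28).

Both pieces are strictly decreasing (slopes −4 and −2), so each is injective on its own interval.
The left piece maps (−∞, −3) onto (25, ∞); the right piece maps [−3, ∞) onto (−∞, 19].
The images leave a gap (25 has no preimage), so f is not surjective, hence not bijective.
Because the two images are disjoint, no x < −3 has f(x) = f(−3), so we compute f⁻¹(28): 28 lies in (25, ∞), so solve −4x + 13 = 28: x = (28 − 13)/(−4) = −15/4.

-15/4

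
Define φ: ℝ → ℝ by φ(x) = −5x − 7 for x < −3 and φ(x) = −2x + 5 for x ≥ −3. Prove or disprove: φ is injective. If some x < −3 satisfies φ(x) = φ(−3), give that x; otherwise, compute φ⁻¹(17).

Both pieces are strictly decreasing (slopes −5 and −2), so each is injective on its own interval.
The left piece maps (−∞, −3) onto (8, ∞); the right piece maps [−3, ∞) onto (−∞, 11].
These images overlap. In particular φ(−3) = 11 (right piece), and solving −5x − 7 = 11 on the left piece gives x = −18/5 < −3.
So φ(−18/5) = φ(−3) with −18/5 ≠ −3, and φ is not injective. This x = −18/5 is the requested value below −3.

-18/5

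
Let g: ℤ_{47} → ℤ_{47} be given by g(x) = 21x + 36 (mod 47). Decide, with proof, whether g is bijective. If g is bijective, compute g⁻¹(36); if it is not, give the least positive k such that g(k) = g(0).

0

Suppose g(a) = g(b) in ℤ_{47}. Then 21a + 36 ≡ 21b + 36 (mod 47), therefore 21(a − b) ≡ 0 (mod 47).
Since gcd(21, 47) = 1, 21 is invertible modulo 47, thus a − b ≡ 0 (mod 47), i.e. a = b.
We now compute 21⁻¹ mod 47 explicitly. Euclid's algorithm: 47 = 2·21 + 5, 21 = 4·5 + 1; back-substituting gives 1 = 9·21 − 4·47, so 21⁻¹ ≡ 9 (mod 47).
Then y ↦ 9(y − 36) is a two-sided inverse to g, so every y ∈ ℤ_{47} has a preimage.
Hence g is bijective.
Since g is bijective, we compute g⁻¹(36): solve 21x + 36 ≡ 36 (mod 47), i.e. 21x ≡ 0 (mod 47).
Multiplying by 21⁻¹ = 9 gives x ≡ 9·0 = 0 ≡ 0 (mod 47).
Check: g(0) = 21·0 + 36 = 36 ≡ 36 (mod 47).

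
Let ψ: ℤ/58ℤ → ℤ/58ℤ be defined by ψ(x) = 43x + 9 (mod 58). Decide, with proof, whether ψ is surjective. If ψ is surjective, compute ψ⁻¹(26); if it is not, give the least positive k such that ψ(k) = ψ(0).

53

Recall that surjectivity means every element of the codomain has a preimage under ψ.
Since gcd(43, 58) = 1, 43 is invertible modulo 58. Euclid's algorithm: 58 = 1·43 + 15, 43 = 2·15 + 13, 15 = 1·13 + 2, 13 = 6·2 + 1; back-substituting gives 1 = 27·43 − 20·58, so 43⁻¹ ≡ 27 (mod 58).
For any y ∈ ℤ/58ℤ, x = 27(y − 9) mod 58 satisfies ψ(x) = 43·27(y − 9) + 9 ≡ y (since 43·27 ≡ 1 mod 58). So every y has a preimage.
Hence ψ is surjective.
Since ψ is surjective, we find ψ⁻¹(26): we need 43x ≡ 26 − 9 ≡ 17 (mod 58). Using 43⁻¹ = 27: x ≡ 27·17 = 459 = 7·58 + 53, so x = 53.
Check: ψ(53) = 43·53 + 9 = 2288 = 39·58 + 26 ≡ 26 (mod 58).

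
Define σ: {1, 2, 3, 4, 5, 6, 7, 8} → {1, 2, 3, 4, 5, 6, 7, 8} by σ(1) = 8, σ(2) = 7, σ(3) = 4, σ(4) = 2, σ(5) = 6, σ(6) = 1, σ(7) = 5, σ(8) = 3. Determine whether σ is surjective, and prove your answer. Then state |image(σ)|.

Every element of the codomain has a preimage: 1 = σ(6), 2 = σ(4), 3 = σ(8), 4 = σ(3), 5 = σ(7), 6 = σ(5), 7 = σ(2), 8 = σ(1).
So σ is surjective.
The image of σ is {1, 2, 3, 4, 5, 6, 7, 8}, which has 8 elements.

8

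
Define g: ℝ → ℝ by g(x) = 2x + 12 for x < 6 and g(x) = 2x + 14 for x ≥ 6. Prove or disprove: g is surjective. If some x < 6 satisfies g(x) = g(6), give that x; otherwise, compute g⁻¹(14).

1

Both pieces are strictly increasing (slopes 2 and 2), so each is injective on its own interval.
The left piece maps (−∞, 6) onto (−∞, 24); the right piece maps [6, ∞) onto [26, ∞).
The union (−∞, 24) ∪ [26, ∞) omits the interval between 24 and 26; in particular 24 has no preimage. So g is not surjective.
Because the two images are disjoint, no x < 6 has g(x) = g(6), so we compute g⁻¹(14): 14 lies in (−∞, 24), so solve 2x + 12 = 14: x = (14 − 12)/2 = 1.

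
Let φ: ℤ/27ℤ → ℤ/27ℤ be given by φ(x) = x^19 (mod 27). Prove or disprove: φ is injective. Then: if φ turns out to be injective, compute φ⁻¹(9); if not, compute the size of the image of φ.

φ(0) = 0^19 = 0.
φ(3): Repeated squaring mod 27: 3^1 ≡ 3, 3^2 ≡ 3² = 9, 3^4 ≡ 9² = 81 ≡ 0, 3^8 ≡ 0² = 0, 3^16 ≡ 0² = 0. Since 19 = 16 + 2 + 1, 3^19 ≡ 0·9·3: 0·9 = 0, then 0·3 = 0. So 3^19 ≡ 0 (mod 27).
So φ(0) = φ(3) = 0 while 0 ≠ 3, therefore φ is not injective.
Since φ is not injective, we determine |image(φ)|. Computing x^19 mod 27 for each x (by repeated squaring, reducing mod 27 at every step), the values φ(0), φ(1), …, φ(26) are: 0, 1, 2, 0, 4, 5, 0, 7, 8, 0, 10, 11, 0, 13, 14, 0, 16, 17, 0, 19, 20, 0, 22, 23, 0, 25, 26.
The distinct values are {0, 1, 2, 4, 5, 7, 8, 10, 11, 13, 14, 16, 17, 19, 20, 22, 23, 25, 26}; there are 19 of them.

19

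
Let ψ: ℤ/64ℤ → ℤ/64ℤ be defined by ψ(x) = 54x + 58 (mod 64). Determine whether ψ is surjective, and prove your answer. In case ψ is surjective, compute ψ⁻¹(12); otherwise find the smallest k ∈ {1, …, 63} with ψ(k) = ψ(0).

Since gcd(54, 64) = 2, we have 54x ≡ 0 (mod 2) for all x, so ψ(x) ≡ 0 (mod 2).
But 1 ≢ 0 (mod 2), so 1 ∈ ℤ/64ℤ has no preimage. Therefore ψ is not surjective.
Since ψ is not surjective, we find the least positive k with ψ(k) = ψ(0): this means 54k ≡ 0 (mod 64), i.e. 64 ∣ 54k. Since gcd(54, 64) = 2, dividing through by 2 this holds exactly when 32 ∣ 27k, and as gcd(27, 32) = 1, exactly when 32 ∣ k.
The smallest positive such k is 32.

32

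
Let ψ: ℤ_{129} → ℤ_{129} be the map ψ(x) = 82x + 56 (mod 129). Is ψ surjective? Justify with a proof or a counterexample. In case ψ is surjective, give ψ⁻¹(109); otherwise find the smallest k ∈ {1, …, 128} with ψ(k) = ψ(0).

Since gcd(82, 129) = 1, 82 is invertible modulo 129. Euclid's algorithm: 129 = 1·82 + 47, 82 = 1·47 + 35, 47 = 1·35 + 12, 35 = 2·12 + 11, 12 = 1·11 + 1; back-substituting gives 1 = 118·82 − 75·129, so 82⁻¹ ≡ 118 (mod 129).
Then y ↦ 118(y − 56) is a two-sided inverse to ψ, so every y ∈ ℤ_{129} has a preimage.
So ψ is surjective.
Since ψ is surjective, we compute ψ⁻¹(109): solve 82x + 56 ≡ 109 (mod 129), i.e. 82x ≡ 53 (mod 129).
Multiplying by 82⁻¹ = 118 gives x ≡ 118·53 = 6254 = 48·129 + 62 ≡ 62 (mod 129).
Check: ψ(62) = 82·62 + 56 = 5140 = 39·129 + 109 ≡ 109 (mod 129).

62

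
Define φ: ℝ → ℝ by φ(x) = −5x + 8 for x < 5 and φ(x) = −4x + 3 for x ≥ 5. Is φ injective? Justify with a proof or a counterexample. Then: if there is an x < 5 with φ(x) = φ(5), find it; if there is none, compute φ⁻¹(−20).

Both pieces are strictly decreasing (slopes −5 and −4), so each is injective on its own interval.
The left piece maps (−∞, 5) onto (−17, ∞); the right piece maps [5, ∞) onto (−∞, −17].
These images are disjoint, so no value is attained by both pieces. Hence φ is injective.
Because the two images are disjoint, no x < 5 has φ(x) = φ(5), so we compute φ⁻¹(−20): −20 lies in (−∞, −17], so solve −4x + 3 = −20: x = (−20 − 3)/(−4) = 23/4.

23/4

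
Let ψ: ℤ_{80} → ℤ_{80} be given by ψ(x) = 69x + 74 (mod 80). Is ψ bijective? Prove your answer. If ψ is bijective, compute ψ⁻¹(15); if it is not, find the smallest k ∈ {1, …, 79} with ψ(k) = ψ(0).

Recall: ψ is injective if ψ(s) = ψ(t) implies s = t.
Suppose ψ(s) = ψ(t) in ℤ_{80}. Then 69s + 74 ≡ 69t + 74 (mod 80), so 69(s − t) ≡ 0 (mod 80).
Since gcd(69, 80) = 1, 69 is invertible modulo 80, thus s − t ≡ 0 (mod 80), i.e. s = t.
We now compute 69⁻¹ mod 80 explicitly. Euclid's algorithm: 80 = 1·69 + 11, 69 = 6·11 + 3, 11 = 3·3 + 2, 3 = 1·2 + 1; back-substituting gives 1 = 29·69 − 25·80, so 69⁻¹ ≡ 29 (mod 80).
Then y ↦ 29(y − 74) is a two-sided inverse to ψ, so every y ∈ ℤ_{80} has a preimage.
Therefore ψ is bijective.
Since ψ is bijective, we compute ψ⁻¹(15): solve 69x + 74 ≡ 15 (mod 80), i.e. 69x ≡ 21 (mod 80).
Multiplying by 69⁻¹ = 29 gives x ≡ 29·21 = 609 = 7·80 + 49 ≡ 49 (mod 80).
Check: ψ(49) = 69·49 + 74 = 3455 = 43·80 + 15 ≡ 15 (mod 80).

49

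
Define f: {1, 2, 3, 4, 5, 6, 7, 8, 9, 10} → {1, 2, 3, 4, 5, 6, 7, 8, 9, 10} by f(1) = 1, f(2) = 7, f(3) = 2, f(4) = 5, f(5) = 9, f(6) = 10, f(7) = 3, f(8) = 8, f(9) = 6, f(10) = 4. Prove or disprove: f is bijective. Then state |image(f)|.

The values 1, 7, 2, 5, 9, 10, 3, 8, 6, 4 are a permutation of {1, 2, 3, 4, 5, 6, 7, 8, 9, 10}: each element appears exactly once.
So f is injective and surjective, hence bijective.
The image of f is {1, 2, 3, 4, 5, 6, 7, 8, 9, 10}, which has 10 elements.

10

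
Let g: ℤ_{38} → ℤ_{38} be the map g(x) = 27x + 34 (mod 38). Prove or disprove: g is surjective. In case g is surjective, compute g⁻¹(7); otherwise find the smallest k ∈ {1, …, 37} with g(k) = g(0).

37

Since gcd(27, 38) = 1, 27 is invertible modulo 38. Euclid's algorithm: 38 = 1·27 + 11, 27 = 2·11 + 5, 11 = 2·5 + 1; back-substituting gives 1 = 31·27 − 22·38, so 27⁻¹ ≡ 31 (mod 38).
Then y ↦ 31(y − 34) is a two-sided inverse to g, so every y ∈ ℤ_{38} has a preimage.
Hence g is surjective.
Since g is surjective, we compute g⁻¹(7): solve 27x + 34 ≡ 7 (mod 38), i.e. 27x ≡ 11 (mod 38).
Multiplying by 27⁻¹ = 31 gives x ≡ 31·11 = 341 = 8·38 + 37 ≡ 37 (mod 38).
Check: g(37) = 27·37 + 34 = 1033 = 27·38 + 7 ≡ 7 (mod 38).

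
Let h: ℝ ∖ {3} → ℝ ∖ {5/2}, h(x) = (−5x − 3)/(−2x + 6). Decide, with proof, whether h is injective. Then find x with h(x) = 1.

Suppose h(u) = h(v). Cross-multiplying: (−5u − 3)(−2v + 6) = (−5v − 3)(−2u + 6).
Expanding both sides and cancelling the symmetric terms leaves −36·(u − v) = 0. Since −36 ≠ 0, u = v. Hence h is injective.
Solving h(x) = 1: cross-multiplying gives −5x − 3 = 1(−2x + 6), which rearranges to −3x = 9, so x = −3.

-3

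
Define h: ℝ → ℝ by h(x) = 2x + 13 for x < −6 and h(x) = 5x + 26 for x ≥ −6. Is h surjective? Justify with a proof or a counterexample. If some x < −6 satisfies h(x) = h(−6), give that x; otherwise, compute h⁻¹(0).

Both pieces are strictly increasing (slopes 2 and 5), so each is injective on its own interval.
The left piece maps (−∞, −6) onto (−∞, 1); the right piece maps [−6, ∞) onto [−4, ∞).
The union (−∞, 1) ∪ [−4, ∞) covers ℝ, so h is surjective.
For the follow-up: the images overlap, so an x < −6 with h(x) = h(−6) exists. h(−6) = −4; solving 2x + 13 = −4 for x < −6 gives x = (−4 − 13)/2 = −17/2.

-17/2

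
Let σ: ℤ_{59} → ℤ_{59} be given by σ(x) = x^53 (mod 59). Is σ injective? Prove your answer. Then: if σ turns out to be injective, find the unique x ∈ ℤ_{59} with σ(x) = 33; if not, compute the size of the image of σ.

Since 59 is prime, the nonzero elements of ℤ_{59} form a cyclic group of order 58.
As gcd(53, 58) = 1, raising to the 53rd power is a bijection on this group: if s^53 ≡ t^53 then (st^{−1})^53 = 1, and the only element of order dividing gcd(53, 58) = 1 is 1, so s = t.
With σ(0) = 0 this makes σ injective on all of ℤ_{59}, hence bijective (finite equal-size domain and codomain). In particular σ is injective.
Since σ is injective, we find the preimage of 33. The inverse of x ↦ x^53 on (ℤ_{59})^× is x ↦ x^23, because 53·23 = 1219 = 21·58 + 1 ≡ 1 (mod 58) and x^{58} = 1 for x ≠ 0 (Fermat). So σ⁻¹(33) = 33^23 mod 59.
Repeated squaring mod 59: 33^1 ≡ 33, 33^2 ≡ 33² = 1089 ≡ 27, 33^4 ≡ 27² = 729 ≡ 21, 33^8 ≡ 21² = 441 ≡ 28, 33^16 ≡ 28² = 784 ≡ 17. Since 23 = 16 + 4 + 2 + 1, 33^23 ≡ 17·21·27·33: 17·21 = 357 ≡ 3, then 3·27 = 81 ≡ 22, then 22·33 = 726 ≡ 18. So 33^23 ≡ 18 (mod 59).
Hence σ⁻¹(33) = 18.

18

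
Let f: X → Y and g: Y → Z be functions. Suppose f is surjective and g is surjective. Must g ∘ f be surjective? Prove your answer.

surjective

Let c ∈ Z. Since g is surjective, there is b ∈ Y with g(b) = c. Since f is surjective, there is a ∈ X with f(a) = b.
Then (g ∘ f)(a) = g(b) = c. So g ∘ f is surjective.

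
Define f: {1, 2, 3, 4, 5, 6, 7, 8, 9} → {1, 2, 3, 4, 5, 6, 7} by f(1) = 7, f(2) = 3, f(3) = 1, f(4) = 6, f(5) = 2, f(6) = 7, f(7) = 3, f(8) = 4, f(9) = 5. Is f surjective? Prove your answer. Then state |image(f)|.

Every element of the codomain has a preimage: 1 = f(3), 2 = f(5), 3 = f(2), 4 = f(8), 5 = f(9), 6 = f(4), 7 = f(1).
Thus f is surjective.
The image of f is {1, 2, 3, 4, 5, 6, 7}, which has 7 elements.

7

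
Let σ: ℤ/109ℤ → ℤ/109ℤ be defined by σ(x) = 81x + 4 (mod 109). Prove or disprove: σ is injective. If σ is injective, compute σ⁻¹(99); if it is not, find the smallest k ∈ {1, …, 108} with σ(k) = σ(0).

Suppose σ(x_1) = σ(x_2) in ℤ/109ℤ. Then 81x_1 + 4 ≡ 81x_2 + 4 (mod 109), so 81(x_1 − x_2) ≡ 0 (mod 109).
Since gcd(81, 109) = 1, 81 is invertible modulo 109, hence x_1 − x_2 ≡ 0 (mod 109), i.e. x_1 = x_2.
So σ is injective.
We now compute 81⁻¹ mod 109 explicitly. Euclid's algorithm: 109 = 1·81 + 28, 81 = 2·28 + 25, 28 = 1·25 + 3, 25 = 8·3 + 1; back-substituting gives 1 = 35·81 − 26·109, so 81⁻¹ ≡ 35 (mod 109).
Since σ is injective, we compute σ⁻¹(99): solve 81x + 4 ≡ 99 (mod 109), i.e. 81x ≡ 95 (mod 109).
Multiplying by 81⁻¹ = 35 gives x ≡ 35·95 = 3325 = 30·109 + 55 ≡ 55 (mod 109).
Check: σ(55) = 81·55 + 4 = 4459 = 40·109 + 99 ≡ 99 (mod 109).

55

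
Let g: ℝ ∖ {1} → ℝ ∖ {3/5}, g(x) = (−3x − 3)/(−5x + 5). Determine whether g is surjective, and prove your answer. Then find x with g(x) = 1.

4

For any y ≠ 3/5, solving y(−5x + 5) = −3x − 3 for x gives a well-defined x ≠ 1. So g is surjective.
Solving g(x) = 1: cross-multiplying gives −3x − 3 = 1(−5x + 5), which rearranges to 2x = 8, so x = 4.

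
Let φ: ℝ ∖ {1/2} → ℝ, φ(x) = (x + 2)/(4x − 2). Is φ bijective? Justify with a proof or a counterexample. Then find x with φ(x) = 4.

2/3

If φ(x) = 1/4, cross-multiplying gives 4(x + 2) = 1(4x − 2), which simplifies to 8 = −2 — false.  So 1/4 has no preimage and φ is not surjective.
Therefore φ is not bijective.
Solving φ(x) = 4: cross-multiplying gives x + 2 = 4(4x − 2), which rearranges to −15x = −10, so x = 2/3.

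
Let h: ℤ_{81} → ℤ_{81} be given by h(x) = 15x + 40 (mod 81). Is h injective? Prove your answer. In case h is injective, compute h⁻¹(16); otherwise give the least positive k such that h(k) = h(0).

27

Recall: h is injective when h(s) = h(t) forces s = t.
We have gcd(15, 81) = 3 > 1. Taking s = 0 and t = 27: h(0) = 40 and h(27) = 15·27 + 40 = 445 ≡ 40 (mod 81).
So h(0) = h(27) while 0 ≠ 27, thus h is not injective.
Since h is not injective, we find the least positive k with h(k) = h(0): this means 15k ≡ 0 (mod 81), i.e. 81 ∣ 15k. Since gcd(15, 81) = 3, dividing through by 3 this holds exactly when 27 ∣ 5k, and as gcd(5, 27) = 1, exactly when 27 ∣ k.
The smallest positive such k is 27.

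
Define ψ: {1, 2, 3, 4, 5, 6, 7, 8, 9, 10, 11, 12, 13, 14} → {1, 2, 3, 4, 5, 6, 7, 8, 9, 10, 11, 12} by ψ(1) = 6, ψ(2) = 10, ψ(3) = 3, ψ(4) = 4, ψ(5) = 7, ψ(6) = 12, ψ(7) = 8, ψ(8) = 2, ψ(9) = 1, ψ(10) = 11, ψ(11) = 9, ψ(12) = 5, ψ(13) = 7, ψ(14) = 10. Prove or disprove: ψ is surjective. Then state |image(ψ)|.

Every element of the codomain has a preimage: 1 = ψ(9), 2 = ψ(8), 3 = ψ(3), 4 = ψ(4), 5 = ψ(12), 6 = ψ(1), 7 = ψ(5), 8 = ψ(7), 9 = ψ(11), 10 = ψ(2), 11 = ψ(10), 12 = ψ(6).
Therefore ψ is surjective.
The image of ψ is {1, 2, 3, 4, 5, 6, 7, 8, 9, 10, 11, 12}, which has 12 elements.

12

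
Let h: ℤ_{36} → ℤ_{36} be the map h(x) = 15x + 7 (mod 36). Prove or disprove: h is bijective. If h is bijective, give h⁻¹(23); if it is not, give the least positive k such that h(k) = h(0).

12

Recall that injectivity means: for all x_1, x_2 in the domain, h(x_1) = h(x_2) implies x_1 = x_2.
We have gcd(15, 36) = 3 > 1. Taking x_1 = 0 and x_2 = 12: h(0) = 7 and h(12) = 15·12 + 7 = 187 ≡ 7 (mod 36).
So h(0) = h(12) while 0 ≠ 12, thus h is not injective, hence not bijective.
Since h is not bijective, we find the least positive k with h(k) = h(0): this means 15k ≡ 0 (mod 36), i.e. 36 ∣ 15k. Since gcd(15, 36) = 3, dividing through by 3 this holds exactly when 12 ∣ 5k, and as gcd(5, 12) = 1, exactly when 12 ∣ k.
The smallest positive such k is 12.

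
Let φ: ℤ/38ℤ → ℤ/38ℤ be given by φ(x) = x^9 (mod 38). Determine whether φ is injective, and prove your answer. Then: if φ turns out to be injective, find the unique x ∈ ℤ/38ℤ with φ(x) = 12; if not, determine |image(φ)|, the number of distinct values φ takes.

6

φ(1) = 1^9 = 1.
φ(5): Repeated squaring mod 38: 5^1 ≡ 5, 5^2 ≡ 5² = 25, 5^4 ≡ 25² = 625 ≡ 17, 5^8 ≡ 17² = 289 ≡ 23. Since 9 = 8 + 1, 5^9 ≡ 23·5: 23·5 = 115 ≡ 1. So 5^9 ≡ 1 (mod 38).
So φ(1) = φ(5) = 1 while 1 ≠ 5, so φ is not injective.
Since φ is not injective, we determine |image(φ)|. Computing x^9 mod 38 for each x (by repeated squaring, reducing mod 38 at every step), the values φ(0), φ(1), …, φ(37) are: 0, 1, 18, 37, 20, 1, 20, 1, 18, 1, 18, 1, 18, 37, 18, 37, 20, 1, 18, 19, 20, 37, 18, 1, 20, 1, 20, 37, 20, 37, 20, 37, 18, 37, 18, 1, 20, 37.
The distinct values are {0, 1, 18, 19, 20, 37}; there are 6 of them.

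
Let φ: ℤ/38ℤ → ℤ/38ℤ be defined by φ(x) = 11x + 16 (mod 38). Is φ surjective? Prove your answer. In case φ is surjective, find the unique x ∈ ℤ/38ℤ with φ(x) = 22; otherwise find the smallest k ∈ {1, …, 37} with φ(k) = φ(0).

4

By definition, surjectivity means every element of the codomain has a preimage under φ.
Since gcd(11, 38) = 1, 11 is invertible modulo 38. Euclid's algorithm: 38 = 3·11 + 5, 11 = 2·5 + 1; back-substituting gives 1 = 7·11 − 2·38, so 11⁻¹ ≡ 7 (mod 38).
For any y ∈ ℤ/38ℤ, x = 7(y − 16) mod 38 satisfies φ(x) = 11·7(y − 16) + 16 ≡ y (since 11·7 ≡ 1 mod 38). So every y has a preimage.
So φ is surjective.
Since φ is surjective, we find φ⁻¹(22): we need 11x ≡ 22 − 16 ≡ 6 (mod 38). Using 11⁻¹ = 7: x ≡ 7·6 = 42 = 1·38 + 4, so x = 4.
Check: φ(4) = 11·4 + 16 = 60 = 1·38 + 22 ≡ 22 (mod 38).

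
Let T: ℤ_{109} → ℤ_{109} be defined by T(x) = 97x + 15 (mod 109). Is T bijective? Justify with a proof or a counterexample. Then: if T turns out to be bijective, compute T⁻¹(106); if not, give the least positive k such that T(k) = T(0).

Recall that T is injective if T(a) = T(b) implies a = b.
Suppose T(a) = T(b) in ℤ_{109}. Then 97a + 15 ≡ 97b + 15 (mod 109), so 97(a − b) ≡ 0 (mod 109).
Since gcd(97, 109) = 1, 97 is invertible modulo 109, so a − b ≡ 0 (mod 109), i.e. a = b.
We now compute 97⁻¹ mod 109 explicitly. Euclid's algorithm: 109 = 1·97 + 12, 97 = 8·12 + 1; back-substituting gives 1 = 9·97 − 8·109, so 97⁻¹ ≡ 9 (mod 109).
Then y ↦ 9(y − 15) is a two-sided inverse to T, so every y ∈ ℤ_{109} has a preimage.
Thus T is bijective.
Since T is bijective, we find T⁻¹(106): we need 97x ≡ 106 − 15 ≡ 91 (mod 109). Using 97⁻¹ = 9: x ≡ 9·91 = 819 = 7·109 + 56, so x = 56.
Check: T(56) = 97·56 + 15 = 5447 = 49·109 + 106 ≡ 106 (mod 109).

56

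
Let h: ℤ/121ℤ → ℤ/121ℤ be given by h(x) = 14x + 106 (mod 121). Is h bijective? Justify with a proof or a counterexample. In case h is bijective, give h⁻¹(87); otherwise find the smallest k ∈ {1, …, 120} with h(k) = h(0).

Suppose h(u) = h(v) in ℤ/121ℤ. Then 14u + 106 ≡ 14v + 106 (mod 121), so 14(u − v) ≡ 0 (mod 121).
Since gcd(14, 121) = 1, 14 is invertible modulo 121, hence u − v ≡ 0 (mod 121), i.e. u = v.
We now compute 14⁻¹ mod 121 explicitly. Euclid's algorithm: 121 = 8·14 + 9, 14 = 1·9 + 5, 9 = 1·5 + 4, 5 = 1·4 + 1; back-substituting gives 1 = 26·14 − 3·121, so 14⁻¹ ≡ 26 (mod 121).
For any y ∈ ℤ/121ℤ, x = 26(y − 106) mod 121 satisfies h(x) = 14·26(y − 106) + 106 ≡ y (since 14·26 ≡ 1 mod 121). So every y has a preimage.
So h is bijective.
Since h is bijective, we find h⁻¹(87): we need 14x ≡ 87 − 106 ≡ 102 (mod 121). Using 14⁻¹ = 26: x ≡ 26·102 = 2652 = 21·121 + 111, so x = 111.
Check: h(111) = 14·111 + 106 = 1660 = 13·121 + 87 ≡ 87 (mod 121).

111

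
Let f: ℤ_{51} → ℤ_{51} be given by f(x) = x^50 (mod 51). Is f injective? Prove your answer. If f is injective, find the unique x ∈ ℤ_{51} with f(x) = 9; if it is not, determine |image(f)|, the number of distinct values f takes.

f(7): Repeated squaring mod 51: 7^1 ≡ 7, 7^2 ≡ 7² = 49, 7^4 ≡ 49² = 2401 ≡ 4, 7^8 ≡ 4² = 16, 7^16 ≡ 16² = 256 ≡ 1, 7^32 ≡ 1² = 1. Since 50 = 32 + 16 + 2, 7^50 ≡ 1·1·49: 1·1 = 1, then 1·49 = 49. So 7^50 ≡ 49 (mod 51).
f(10): Repeated squaring mod 51: 10^1 ≡ 10, 10^2 ≡ 10² = 100 ≡ 49, 10^4 ≡ 49² = 2401 ≡ 4, 10^8 ≡ 4² = 16, 10^16 ≡ 16² = 256 ≡ 1, 10^32 ≡ 1² = 1. Since 50 = 32 + 16 + 2, 10^50 ≡ 1·1·49: 1·1 = 1, then 1·49 = 49. So 10^50 ≡ 49 (mod 51).
So f(7) = f(10) = 49 while 7 ≠ 10, therefore f is not injective.
Since f is not injective, we determine |image(f)|. Computing x^50 mod 51 for each x (by repeated squaring, reducing mod 51 at every step), the values f(0), f(1), …, f(50) are: 0, 1, 4, 9, 16, 25, 36, 49, 13, 30, 49, 19, 42, 16, 43, 21, 1, 34, 18, 4, 43, 33, 25, 19, 15, 13, 13, 15, 19, 25, 33, 43, 4, 18, 34, 1, 21, 43, 16, 42, 19, 49, 30, 13, 49, 36, 25, 16, 9, 4, 1.
The distinct values are {0, 1, 4, 9, 13, 15, 16, 18, 19, 21, 25, 30, 33, 34, 36, 42, 43, 49}; there are 18 of them.

18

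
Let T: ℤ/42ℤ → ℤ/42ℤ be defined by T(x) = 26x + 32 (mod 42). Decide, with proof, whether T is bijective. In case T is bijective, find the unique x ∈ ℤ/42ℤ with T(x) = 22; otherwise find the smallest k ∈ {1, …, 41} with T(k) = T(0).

21

We have gcd(26, 42) = 2 > 1. Taking u = 0 and v = 21: T(0) = 32 and T(21) = 26·21 + 32 = 578 ≡ 32 (mod 42).
So T(0) = T(21) while 0 ≠ 21, therefore T is not injective, hence not bijective.
Since T is not bijective, we find the least positive k with T(k) = T(0): this means 26k ≡ 0 (mod 42), i.e. 42 ∣ 26k. Since gcd(26, 42) = 2, dividing through by 2 this holds exactly when 21 ∣ 13k, and as gcd(13, 21) = 1, exactly when 21 ∣ k.
The smallest positive such k is 21.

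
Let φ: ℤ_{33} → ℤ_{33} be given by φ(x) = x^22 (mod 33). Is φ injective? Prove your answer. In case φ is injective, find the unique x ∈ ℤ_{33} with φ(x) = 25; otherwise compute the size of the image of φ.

12

φ(4): Repeated squaring mod 33: 4^1 ≡ 4, 4^2 ≡ 4² = 16, 4^4 ≡ 16² = 256 ≡ 25, 4^8 ≡ 25² = 625 ≡ 31, 4^16 ≡ 31² = 961 ≡ 4. Since 22 = 16 + 4 + 2, 4^22 ≡ 4·25·16: 4·25 = 100 ≡ 1, then 1·16 = 16. So 4^22 ≡ 16 (mod 33).
φ(7): Repeated squaring mod 33: 7^1 ≡ 7, 7^2 ≡ 7² = 49 ≡ 16, 7^4 ≡ 16² = 256 ≡ 25, 7^8 ≡ 25² = 625 ≡ 31, 7^16 ≡ 31² = 961 ≡ 4. Since 22 = 16 + 4 + 2, 7^22 ≡ 4·25·16: 4·25 = 100 ≡ 1, then 1·16 = 16. So 7^22 ≡ 16 (mod 33).
So φ(4) = φ(7) = 16 while 4 ≠ 7, so φ is not injective.
Since φ is not injective, we determine |image(φ)|. Computing x^22 mod 33 for each x (by repeated squaring, reducing mod 33 at every step), the values φ(0), φ(1), …, φ(32) are: 0, 1, 4, 9, 16, 25, 3, 16, 31, 15, 1, 22, 12, 4, 31, 27, 25, 25, 27, 31, 4, 12, 22, 1, 15, 31, 16, 3, 25, 16, 9, 4, 1.
The distinct values are {0, 1, 3, 4, 9, 12, 15, 16, 22, 25, 27, 31}; there are 12 of them.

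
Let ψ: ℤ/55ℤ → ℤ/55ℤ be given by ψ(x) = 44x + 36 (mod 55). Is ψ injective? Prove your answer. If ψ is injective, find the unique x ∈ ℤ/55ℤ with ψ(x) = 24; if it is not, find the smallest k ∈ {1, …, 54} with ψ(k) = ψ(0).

Recall that injectivity means: for all s, t in the domain, ψ(s) = ψ(t) implies s = t.
We have gcd(44, 55) = 11 > 1. Taking s = 0 and t = 5: ψ(0) = 36 and ψ(5) = 44·5 + 36 = 256 ≡ 36 (mod 55).
So ψ(0) = ψ(5) while 0 ≠ 5, so ψ is not injective.
Since ψ is not injective, we find the least positive k with ψ(k) = ψ(0): this means 44k ≡ 0 (mod 55), i.e. 55 ∣ 44k. Since gcd(44, 55) = 11, dividing through by 11 this holds exactly when 5 ∣ 4k, and as gcd(4, 5) = 1, exactly when 5 ∣ k.
The smallest positive such k is 5.

5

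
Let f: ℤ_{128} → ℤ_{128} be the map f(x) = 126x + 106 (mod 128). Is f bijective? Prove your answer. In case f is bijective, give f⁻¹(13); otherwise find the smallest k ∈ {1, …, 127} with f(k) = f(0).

64

We have gcd(126, 128) = 2 > 1. Taking x_1 = 0 and x_2 = 64: f(0) = 106 and f(64) = 126·64 + 106 = 8170 ≡ 106 (mod 128).
So f(0) = f(64) while 0 ≠ 64, so f is not injective, hence not bijective.
Since f is not bijective, we find the least positive k with f(k) = f(0): this means 126k ≡ 0 (mod 128), i.e. 128 ∣ 126k. Since gcd(126, 128) = 2, dividing through by 2 this holds exactly when 64 ∣ 63k, and as gcd(63, 64) = 1, exactly when 64 ∣ k.
The smallest positive such k is 64.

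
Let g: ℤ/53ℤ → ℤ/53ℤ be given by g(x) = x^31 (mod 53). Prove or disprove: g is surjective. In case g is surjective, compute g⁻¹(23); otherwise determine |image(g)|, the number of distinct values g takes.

30

Since 53 is prime, the nonzero elements of ℤ/53ℤ form a cyclic group of order 52.
As gcd(31, 52) = 1, raising to the 31st power is a bijection on this group: if a^31 ≡ b^31 then (ab^{−1})^31 = 1, and the only element of order dividing gcd(31, 52) = 1 is 1, so a = b.
With g(0) = 0 this makes g injective on all of ℤ/53ℤ, hence bijective (finite equal-size domain and codomain). In particular g is surjective.
Since g is surjective, we find the preimage of 23. The inverse of x ↦ x^31 on (ℤ/53ℤ)^× is x ↦ x^47, because 31·47 = 1457 = 28·52 + 1 ≡ 1 (mod 52) and x^{52} = 1 for x ≠ 0 (Fermat). So g⁻¹(23) = 23^47 mod 53.
Repeated squaring mod 53: 23^1 ≡ 23, 23^2 ≡ 23² = 529 ≡ 52, 23^4 ≡ 52² = 2704 ≡ 1, 23^8 ≡ 1² = 1, 23^16 ≡ 1² = 1, 23^32 ≡ 1² = 1. Since 47 = 32 + 8 + 4 + 2 + 1, 23^47 ≡ 1·1·1·52·23: 1·1 = 1, then 1·1 = 1, then 1·52 = 52, then 52·23 = 1196 ≡ 30. So 23^47 ≡ 30 (mod 53).
Hence g⁻¹(23) = 30.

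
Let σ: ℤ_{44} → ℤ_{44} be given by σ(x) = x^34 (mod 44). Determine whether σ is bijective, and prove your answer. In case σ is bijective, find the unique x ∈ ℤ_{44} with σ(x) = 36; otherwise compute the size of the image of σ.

12

σ(10): Repeated squaring mod 44: 10^1 ≡ 10, 10^2 ≡ 10² = 100 ≡ 12, 10^4 ≡ 12² = 144 ≡ 12, 10^8 ≡ 12² = 144 ≡ 12, 10^16 ≡ 12² = 144 ≡ 12, 10^32 ≡ 12² = 144 ≡ 12. Since 34 = 32 + 2, 10^34 ≡ 12·12: 12·12 = 144 ≡ 12. So 10^34 ≡ 12 (mod 44).
σ(12): Repeated squaring mod 44: 12^1 ≡ 12, 12^2 ≡ 12² = 144 ≡ 12, 12^4 ≡ 12² = 144 ≡ 12, 12^8 ≡ 12² = 144 ≡ 12, 12^16 ≡ 12² = 144 ≡ 12, 12^32 ≡ 12² = 144 ≡ 12. Since 34 = 32 + 2, 12^34 ≡ 12·12: 12·12 = 144 ≡ 12. So 12^34 ≡ 12 (mod 44).
So σ(10) = σ(12) = 12 while 10 ≠ 12, therefore σ is not injective, hence not bijective.
Since σ is not bijective, we determine |image(σ)|. Computing x^34 mod 44 for each x (by repeated squaring, reducing mod 44 at every step), the values σ(0), σ(1), …, σ(43) are: 0, 1, 16, 37, 36, 9, 20, 25, 4, 5, 12, 33, 12, 5, 4, 25, 20, 9, 36, 37, 16, 1, 0, 1, 16, 37, 36, 9, 20, 25, 4, 5, 12, 33, 12, 5, 4, 25, 20, 9, 36, 37, 16, 1.
The distinct values are {0, 1, 4, 5, 9, 12, 16, 20, 25, 33, 36, 37}; there are 12 of them.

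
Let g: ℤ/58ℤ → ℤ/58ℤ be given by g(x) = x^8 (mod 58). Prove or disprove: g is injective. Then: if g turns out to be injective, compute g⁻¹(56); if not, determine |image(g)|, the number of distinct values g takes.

g(3): Repeated squaring mod 58: 3^1 ≡ 3, 3^2 ≡ 3² = 9, 3^4 ≡ 9² = 81 ≡ 23, 3^8 ≡ 23² = 529 ≡ 7. So 3^8 ≡ 7 (mod 58).
g(7): Repeated squaring mod 58: 7^1 ≡ 7, 7^2 ≡ 7² = 49, 7^4 ≡ 49² = 2401 ≡ 23, 7^8 ≡ 23² = 529 ≡ 7. So 7^8 ≡ 7 (mod 58).
So g(3) = g(7) = 7 while 3 ≠ 7, therefore g is not injective.
Since g is not injective, we determine |image(g)|. Computing x^8 mod 58 for each x (by repeated squaring, reducing mod 58 at every step), the values g(0), g(1), …, g(57) are: 0, 1, 24, 7, 54, 53, 52, 7, 20, 49, 54, 45, 30, 45, 52, 23, 16, 1, 16, 25, 20, 49, 36, 23, 24, 25, 36, 53, 30, 29, 30, 53, 36, 25, 24, 23, 36, 49, 20, 25, 16, 1, 16, 23, 52, 45, 30, 45, 54, 49, 20, 7, 52, 53, 54, 7, 24, 1.
The distinct values are {0, 1, 7, 16, 20, 23, 24, 25, 29, 30, 36, 45, 49, 52, 53, 54}; there are 16 of them.

16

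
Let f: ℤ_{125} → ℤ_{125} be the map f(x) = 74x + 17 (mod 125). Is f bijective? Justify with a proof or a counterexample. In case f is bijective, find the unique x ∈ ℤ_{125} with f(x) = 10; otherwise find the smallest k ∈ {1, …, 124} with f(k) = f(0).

Recall: f is injective when f(s) = f(t) forces s = t.
If f(s) = f(t), then 74s ≡ 74t (mod 125). Because gcd(74, 125) = 1, we may cancel 74 to get s ≡ t (mod 125).
We now compute 74⁻¹ mod 125 explicitly. Euclid's algorithm: 125 = 1·74 + 51, 74 = 1·51 + 23, 51 = 2·23 + 5, 23 = 4·5 + 3, 5 = 1·3 + 2, 3 = 1·2 + 1; back-substituting gives 1 = 49·74 − 29·125, so 74⁻¹ ≡ 49 (mod 125).
For any y ∈ ℤ_{125}, x = 49(y − 17) mod 125 satisfies f(x) = 74·49(y − 17) + 17 ≡ y (since 74·49 ≡ 1 mod 125). So every y has a preimage.
Therefore f is bijective.
Since f is bijective, we compute f⁻¹(10): solve 74x + 17 ≡ 10 (mod 125), i.e. 74x ≡ 118 (mod 125).
Multiplying by 74⁻¹ = 49 gives x ≡ 49·118 = 5782 = 46·125 + 32 ≡ 32 (mod 125).
Check: f(32) = 74·32 + 17 = 2385 = 19·125 + 10 ≡ 10 (mod 125).

32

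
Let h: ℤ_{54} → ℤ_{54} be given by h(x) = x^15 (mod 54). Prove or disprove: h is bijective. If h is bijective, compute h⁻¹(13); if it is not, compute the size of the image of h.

14

h(0) = 0^15 = 0.
h(6): Repeated squaring mod 54: 6^1 ≡ 6, 6^2 ≡ 6² = 36, 6^4 ≡ 36² = 1296 ≡ 0, 6^8 ≡ 0² = 0. Since 15 = 8 + 4 + 2 + 1, 6^15 ≡ 0·0·36·6: 0·0 = 0, then 0·36 = 0, then 0·6 = 0. So 6^15 ≡ 0 (mod 54).
So h(0) = h(6) = 0 while 0 ≠ 6, hence h is not injective, hence not bijective.
Since h is not bijective, we determine |image(h)|. Computing x^15 mod 54 for each x (by repeated squaring, reducing mod 54 at every step), the values h(0), h(1), …, h(53) are: 0, 1, 44, 27, 46, 35, 0, 37, 26, 27, 28, 17, 0, 19, 8, 27, 10, 53, 0, 1, 44, 27, 46, 35, 0, 37, 26, 27, 28, 17, 0, 19, 8, 27, 10, 53, 0, 1, 44, 27, 46, 35, 0, 37, 26, 27, 28, 17, 0, 19, 8, 27, 10, 53.
The distinct values are {0, 1, 8, 10, 17, 19, 26, 27, 28, 35, 37, 44, 46, 53}; there are 14 of them.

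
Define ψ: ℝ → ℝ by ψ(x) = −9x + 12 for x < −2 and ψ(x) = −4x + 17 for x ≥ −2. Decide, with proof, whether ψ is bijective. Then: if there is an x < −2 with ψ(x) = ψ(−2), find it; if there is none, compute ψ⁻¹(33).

Both pieces are strictly decreasing (slopes −9 and −4), so each is injective on its own interval.
The left piece maps (−∞, −2) onto (30, ∞); the right piece maps [−2, ∞) onto (−∞, 25].
The images leave a gap (30 has no preimage), so ψ is not surjective, hence not bijective.
Because the two images are disjoint, no x < −2 has ψ(x) = ψ(−2), so we compute ψ⁻¹(33): 33 lies in (30, ∞), so solve −9x + 12 = 33: x = (33 − 12)/(−9) = −7/3.

-7/3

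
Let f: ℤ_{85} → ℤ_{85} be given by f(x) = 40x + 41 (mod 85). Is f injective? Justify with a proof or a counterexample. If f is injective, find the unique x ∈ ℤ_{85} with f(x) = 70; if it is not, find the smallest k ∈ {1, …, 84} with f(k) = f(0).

We have gcd(40, 85) = 5 > 1. Taking s = 0 and t = 17: f(0) = 41 and f(17) = 40·17 + 41 = 721 ≡ 41 (mod 85).
So f(0) = f(17) while 0 ≠ 17, thus f is not injective.
Since f is not injective, we find the least positive k with f(k) = f(0): this means 40k ≡ 0 (mod 85), i.e. 85 ∣ 40k. Since gcd(40, 85) = 5, dividing through by 5 this holds exactly when 17 ∣ 8k, and as gcd(8, 17) = 1, exactly when 17 ∣ k.
The smallest positive such k is 17.

17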